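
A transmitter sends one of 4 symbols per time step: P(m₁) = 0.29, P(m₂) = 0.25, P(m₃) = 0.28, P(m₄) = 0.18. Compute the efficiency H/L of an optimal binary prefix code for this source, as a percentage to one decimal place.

Entropy H = −Σ p log₂ p ≈ 1.9774 bits.
Huffman merges: 9/50+1/4→43/100; 7/25+29/100→57/100; 43/100+57/100→1. L = 2 ≈ 2.0000.
Efficiency = H/L = 1.9774/2.0000 = 98.9%.

98.9%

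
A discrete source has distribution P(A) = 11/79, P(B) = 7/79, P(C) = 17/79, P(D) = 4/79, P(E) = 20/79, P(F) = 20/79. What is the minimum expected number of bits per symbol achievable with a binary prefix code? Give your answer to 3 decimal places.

Repeatedly combine the two least-probable nodes; the expected code length is the sum of the merged weights.
merge 4/79 + 7/79 → 11/79
merge 11/79 + 11/79 → 22/79
merge 17/79 + 20/79 → 37/79
merge 20/79 + 22/79 → 42/79
merge 37/79 + 42/79 → 1
L = 11/79 + 22/79 + 37/79 + 42/79 + 1 = 191/79 ≈ 2.418 bits/symbol.

2.418 bits/symbol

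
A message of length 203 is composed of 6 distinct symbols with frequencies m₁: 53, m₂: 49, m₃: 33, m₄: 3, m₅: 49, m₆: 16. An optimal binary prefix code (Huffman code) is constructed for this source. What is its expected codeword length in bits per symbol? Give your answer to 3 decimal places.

2.350 bits/symbol

Probabilities are the counts divided by 203.
Repeatedly combine the two least-probable nodes; the expected code length is the sum of the merged weights.
merge 3/203 + 16/203 → 19/203
merge 19/203 + 33/203 → 52/203
merge 7/29 + 7/29 → 14/29
merge 52/203 + 53/203 → 15/29
merge 14/29 + 15/29 → 1
L = 19/203 + 52/203 + 14/29 + 15/29 + 1 = 477/203 ≈ 2.350 bits/symbol.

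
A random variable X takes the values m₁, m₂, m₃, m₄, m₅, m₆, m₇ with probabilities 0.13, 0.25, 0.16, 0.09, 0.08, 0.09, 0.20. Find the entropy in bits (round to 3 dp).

H = −Σ pᵢ log₂ pᵢ.
−0.13·log₂(0.13) = 0.3826
−0.25·log₂(0.25) = 0.5000
−0.16·log₂(0.16) = 0.4230
−0.09·log₂(0.09) = 0.3127
−0.08·log₂(0.08) = 0.2915
−0.09·log₂(0.09) = 0.3127
−0.20·log₂(0.20) = 0.4644
Sum ≈ 2.6869 → 2.687 bits.

2.687 bits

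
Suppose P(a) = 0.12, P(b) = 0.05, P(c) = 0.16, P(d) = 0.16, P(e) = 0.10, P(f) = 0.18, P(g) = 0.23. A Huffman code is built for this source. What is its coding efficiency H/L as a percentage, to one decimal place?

Entropy H = −Σ p log₂ p ≈ 2.6944 bits.
Huffman merges: 1/20+1/10→3/20; 3/25+3/20→27/100; 4/25+4/25→8/25; 9/50+23/100→41/100; 27/100+8/25→59/100; 41/100+59/100→1. L = 137/50 ≈ 2.7400.
Efficiency = H/L = 2.6944/2.7400 = 98.3%.

98.3%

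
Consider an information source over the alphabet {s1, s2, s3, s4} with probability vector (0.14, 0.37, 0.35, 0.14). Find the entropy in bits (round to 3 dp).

1.855 bits

H = −Σ pᵢ log₂ pᵢ.
−0.14·log₂(0.14) = 0.3971
−0.37·log₂(0.37) = 0.5307
−0.35·log₂(0.35) = 0.5301
−0.14·log₂(0.14) = 0.3971
Sum ≈ 1.8551 → 1.855 bits.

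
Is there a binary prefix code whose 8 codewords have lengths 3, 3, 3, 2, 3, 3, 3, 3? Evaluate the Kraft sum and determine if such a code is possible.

With common denominator 2^3 = 8: Σ 2^(−ℓᵢ) = 1/8 + 1/8 + 1/8 + 2/8 + 1/8 + 1/8 + 1/8 + 1/8 = 9/8 = 1.125.
Kraft's inequality requires Σ ≤ 1; here Σ = 1.125 > 1, so no such prefix code exists.

1.125; no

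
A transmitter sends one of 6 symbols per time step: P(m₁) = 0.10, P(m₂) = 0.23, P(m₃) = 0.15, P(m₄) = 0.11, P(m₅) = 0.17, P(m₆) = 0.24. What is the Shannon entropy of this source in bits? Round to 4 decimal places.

H = −Σ pᵢ log₂ pᵢ.
−0.10·log₂(0.10) = 0.3322
−0.23·log₂(0.23) = 0.4877
−0.15·log₂(0.15) = 0.4105
−0.11·log₂(0.11) = 0.3503
−0.17·log₂(0.17) = 0.4346
−0.24·log₂(0.24) = 0.4941
Sum ≈ 2.5094 → 2.5094 bits.

2.5094 bits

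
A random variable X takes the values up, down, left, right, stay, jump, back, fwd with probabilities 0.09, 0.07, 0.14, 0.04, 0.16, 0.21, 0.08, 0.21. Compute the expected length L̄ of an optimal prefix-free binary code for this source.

Repeatedly combine the two least-probable nodes; the expected code length is the sum of the merged weights.
merge 1/25 + 7/100 → 11/100
merge 2/25 + 9/100 → 17/100
merge 11/100 + 7/50 → 1/4
merge 4/25 + 17/100 → 33/100
merge 21/100 + 21/100 → 21/50
merge 1/4 + 33/100 → 29/50
merge 21/50 + 29/50 → 1
L = 11/100 + 17/100 + 1/4 + 33/100 + 21/50 + 29/50 + 1 = 143/50 = 2.86 bits/symbol.

2.86 bits/symbol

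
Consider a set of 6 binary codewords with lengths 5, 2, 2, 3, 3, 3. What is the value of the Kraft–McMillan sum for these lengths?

0.90625

With common denominator 2^5 = 32: Σ 2^(−ℓᵢ) = 1/32 + 8/32 + 8/32 + 4/32 + 4/32 + 4/32 = 29/32 = 0.90625.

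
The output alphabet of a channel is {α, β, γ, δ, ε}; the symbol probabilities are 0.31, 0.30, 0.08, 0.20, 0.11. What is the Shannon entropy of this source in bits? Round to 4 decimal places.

H = −Σ pᵢ log₂ pᵢ.
−0.31·log₂(0.31) = 0.5238
−0.30·log₂(0.30) = 0.5211
−0.08·log₂(0.08) = 0.2915
−0.20·log₂(0.20) = 0.4644
−0.11·log₂(0.11) = 0.3503
Sum ≈ 2.1511 → 2.1511 bits.

2.1511 bits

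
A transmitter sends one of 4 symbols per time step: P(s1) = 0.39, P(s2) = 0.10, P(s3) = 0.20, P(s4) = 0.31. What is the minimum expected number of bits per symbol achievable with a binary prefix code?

Repeatedly combine the two least-probable nodes; the expected code length is the sum of the merged weights.
merge 1/10 + 1/5 → 3/10
merge 3/10 + 31/100 → 61/100
merge 39/100 + 61/100 → 1
L = 3/10 + 61/100 + 1 = 191/100 = 1.91 bits/symbol.

1.91 bits/symbol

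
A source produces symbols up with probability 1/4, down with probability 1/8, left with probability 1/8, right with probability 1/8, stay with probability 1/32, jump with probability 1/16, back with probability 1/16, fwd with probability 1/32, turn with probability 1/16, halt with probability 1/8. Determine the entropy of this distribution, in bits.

3.0625 bits

Each probability is a power of 1/2, so log₂(1/p) is an integer.
H = Σ p·log₂(1/p) = 1/4·2 + 1/8·3 + 1/8·3 + 1/8·3 + 1/32·5 + 1/16·4 + 1/16·4 + 1/32·5 + 1/16·4 + 1/8·3 = 3.0625 bits.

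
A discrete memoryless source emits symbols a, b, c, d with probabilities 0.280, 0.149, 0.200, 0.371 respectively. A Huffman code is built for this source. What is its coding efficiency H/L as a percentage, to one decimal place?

97.0%

Entropy H = −Σ p log₂ p ≈ 1.9186 bits.
Huffman merges: 149/1000+1/5→349/1000; 7/25+349/1000→629/1000; 371/1000+629/1000→1. L = 989/500 ≈ 1.9780.
Efficiency = H/L = 1.9186/1.9780 = 97.0%.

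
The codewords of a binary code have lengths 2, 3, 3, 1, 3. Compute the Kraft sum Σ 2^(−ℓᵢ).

1.125

With common denominator 2^3 = 8: Σ 2^(−ℓᵢ) = 2/8 + 1/8 + 1/8 + 4/8 + 1/8 = 9/8 = 1.125.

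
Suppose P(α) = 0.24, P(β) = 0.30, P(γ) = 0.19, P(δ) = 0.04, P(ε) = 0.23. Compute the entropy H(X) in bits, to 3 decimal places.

H = −Σ pᵢ log₂ pᵢ.
−0.24·log₂(0.24) = 0.4941
−0.30·log₂(0.30) = 0.5211
−0.19·log₂(0.19) = 0.4552
−0.04·log₂(0.04) = 0.1858
−0.23·log₂(0.23) = 0.4877
Sum ≈ 2.1439 → 2.144 bits.

2.144 bits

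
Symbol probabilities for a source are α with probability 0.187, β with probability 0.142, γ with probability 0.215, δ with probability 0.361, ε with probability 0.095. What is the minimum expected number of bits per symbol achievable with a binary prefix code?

2.237 bits/symbol

Repeatedly combine the two least-probable nodes; the expected code length is the sum of the merged weights.
merge 19/200 + 71/500 → 237/1000
merge 187/1000 + 43/200 → 201/500
merge 237/1000 + 361/1000 → 299/500
merge 201/500 + 299/500 → 1
L = 237/1000 + 201/500 + 299/500 + 1 = 2237/1000 = 2.237 bits/symbol.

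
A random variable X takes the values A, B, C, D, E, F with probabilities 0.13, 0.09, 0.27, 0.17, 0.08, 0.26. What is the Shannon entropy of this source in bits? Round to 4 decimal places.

2.4367 bits

H = −Σ pᵢ log₂ pᵢ.
−0.13·log₂(0.13) = 0.3826
−0.09·log₂(0.09) = 0.3127
−0.27·log₂(0.27) = 0.5100
−0.17·log₂(0.17) = 0.4346
−0.08·log₂(0.08) = 0.2915
−0.26·log₂(0.26) = 0.5053
Sum ≈ 2.4367 → 2.4367 bits.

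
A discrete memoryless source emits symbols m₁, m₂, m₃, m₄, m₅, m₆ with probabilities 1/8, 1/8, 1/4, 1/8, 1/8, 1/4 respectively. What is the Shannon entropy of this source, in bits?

Each probability is a power of 1/2, so log₂(1/p) is an integer.
H = Σ p·log₂(1/p) = 1/8·3 + 1/8·3 + 1/4·2 + 1/8·3 + 1/8·3 + 1/4·2 = 2.5 bits.

2.5 bits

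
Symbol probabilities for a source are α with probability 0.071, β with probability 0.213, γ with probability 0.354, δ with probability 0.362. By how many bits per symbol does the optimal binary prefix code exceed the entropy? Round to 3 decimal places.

0.115 bits

Entropy H = −Σ p log₂ p ≈ 1.8072 bits.
Huffman merges: 71/1000+213/1000→71/250; 71/250+177/500→319/500; 181/500+319/500→1. L = 961/500 ≈ 1.9220.
L − H = 1.9220 − 1.8072 = 0.115 bits.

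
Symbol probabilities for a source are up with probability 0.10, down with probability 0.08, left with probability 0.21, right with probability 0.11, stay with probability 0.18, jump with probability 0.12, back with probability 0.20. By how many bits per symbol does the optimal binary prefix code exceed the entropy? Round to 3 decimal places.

Entropy H = −Σ p log₂ p ≈ 2.7236 bits.
Huffman merges: 2/25+1/10→9/50; 11/100+3/25→23/100; 9/50+9/50→9/25; 1/5+21/100→41/100; 23/100+9/25→59/100; 41/100+59/100→1. L = 277/100 ≈ 2.7700.
L − H = 2.7700 − 2.7236 = 0.046 bits.

0.046 bits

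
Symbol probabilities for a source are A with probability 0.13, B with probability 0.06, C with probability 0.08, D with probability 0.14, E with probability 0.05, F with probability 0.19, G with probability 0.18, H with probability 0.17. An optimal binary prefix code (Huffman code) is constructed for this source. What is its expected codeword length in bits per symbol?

Repeatedly combine the two least-probable nodes; the expected code length is the sum of the merged weights.
merge 1/20 + 3/50 → 11/100
merge 2/25 + 11/100 → 19/100
merge 13/100 + 7/50 → 27/100
merge 17/100 + 9/50 → 7/20
merge 19/100 + 19/100 → 19/50
merge 27/100 + 7/20 → 31/50
merge 19/50 + 31/50 → 1
L = 11/100 + 19/100 + 27/100 + 7/20 + 19/50 + 31/50 + 1 = 73/25 = 2.92 bits/symbol.

2.92 bits/symbol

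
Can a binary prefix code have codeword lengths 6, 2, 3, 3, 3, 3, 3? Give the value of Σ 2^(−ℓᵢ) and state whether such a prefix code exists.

0.890625; yes

With common denominator 2^6 = 64: Σ 2^(−ℓᵢ) = 1/64 + 16/64 + 8/64 + 8/64 + 8/64 + 8/64 + 8/64 = 57/64 = 0.890625.
Kraft's inequality requires Σ ≤ 1; here Σ = 0.890625 ≤ 1, so such a prefix code exists.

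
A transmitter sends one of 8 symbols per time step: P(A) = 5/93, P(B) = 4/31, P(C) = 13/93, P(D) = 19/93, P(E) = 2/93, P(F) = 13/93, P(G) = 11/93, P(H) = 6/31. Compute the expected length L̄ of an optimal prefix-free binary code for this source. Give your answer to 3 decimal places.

Repeatedly combine the two least-probable nodes; the expected code length is the sum of the merged weights.
merge 2/93 + 5/93 → 7/93
merge 7/93 + 11/93 → 6/31
merge 4/31 + 13/93 → 25/93
merge 13/93 + 6/31 → 1/3
merge 6/31 + 19/93 → 37/93
merge 25/93 + 1/3 → 56/93
merge 37/93 + 56/93 → 1
L = 7/93 + 6/31 + 25/93 + 1/3 + 37/93 + 56/93 + 1 = 89/31 ≈ 2.871 bits/symbol.

2.871 bits/symbol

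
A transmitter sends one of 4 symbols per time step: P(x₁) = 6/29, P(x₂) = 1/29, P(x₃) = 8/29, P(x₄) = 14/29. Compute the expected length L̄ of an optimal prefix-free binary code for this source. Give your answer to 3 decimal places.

1.759 bits/symbol

Repeatedly combine the two least-probable nodes; the expected code length is the sum of the merged weights.
merge 1/29 + 6/29 → 7/29
merge 7/29 + 8/29 → 15/29
merge 14/29 + 15/29 → 1
L = 7/29 + 15/29 + 1 = 51/29 ≈ 1.759 bits/symbol.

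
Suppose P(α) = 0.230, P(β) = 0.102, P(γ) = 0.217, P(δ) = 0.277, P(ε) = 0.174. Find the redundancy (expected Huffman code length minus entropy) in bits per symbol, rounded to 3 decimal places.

Entropy H = −Σ p log₂ p ≈ 2.2539 bits.
Huffman merges: 51/500+87/500→69/250; 217/1000+23/100→447/1000; 69/250+277/1000→553/1000; 447/1000+553/1000→1. L = 569/250 ≈ 2.2760.
L − H = 2.2760 − 2.2539 = 0.022 bits.

0.022 bits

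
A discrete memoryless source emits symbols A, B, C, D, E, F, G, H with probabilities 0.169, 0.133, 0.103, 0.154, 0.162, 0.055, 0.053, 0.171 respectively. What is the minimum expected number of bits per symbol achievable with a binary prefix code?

Repeatedly combine the two least-probable nodes; the expected code length is the sum of the merged weights.
merge 53/1000 + 11/200 → 27/250
merge 103/1000 + 27/250 → 211/1000
merge 133/1000 + 77/500 → 287/1000
merge 81/500 + 169/1000 → 331/1000
merge 171/1000 + 211/1000 → 191/500
merge 287/1000 + 331/1000 → 309/500
merge 191/500 + 309/500 → 1
L = 27/250 + 211/1000 + 287/1000 + 331/1000 + 191/500 + 309/500 + 1 = 2937/1000 = 2.937 bits/symbol.

2.937 bits/symbol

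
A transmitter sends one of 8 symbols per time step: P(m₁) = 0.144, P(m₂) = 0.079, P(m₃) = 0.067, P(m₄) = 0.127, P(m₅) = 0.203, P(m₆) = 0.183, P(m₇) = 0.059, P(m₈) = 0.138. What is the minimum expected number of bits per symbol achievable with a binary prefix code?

Repeatedly combine the two least-probable nodes; the expected code length is the sum of the merged weights.
merge 59/1000 + 67/1000 → 63/500
merge 79/1000 + 63/500 → 41/200
merge 127/1000 + 69/500 → 53/200
merge 18/125 + 183/1000 → 327/1000
merge 203/1000 + 41/200 → 51/125
merge 53/200 + 327/1000 → 74/125
merge 51/125 + 74/125 → 1
L = 63/500 + 41/200 + 53/200 + 327/1000 + 51/125 + 74/125 + 1 = 2923/1000 = 2.923 bits/symbol.

2.923 bits/symbol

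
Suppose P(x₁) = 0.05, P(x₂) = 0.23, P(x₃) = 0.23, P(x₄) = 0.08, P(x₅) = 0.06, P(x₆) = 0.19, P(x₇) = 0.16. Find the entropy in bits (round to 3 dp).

2.605 bits

H = −Σ pᵢ log₂ pᵢ.
−0.05·log₂(0.05) = 0.2161
−0.23·log₂(0.23) = 0.4877
−0.23·log₂(0.23) = 0.4877
−0.08·log₂(0.08) = 0.2915
−0.06·log₂(0.06) = 0.2435
−0.19·log₂(0.19) = 0.4552
−0.16·log₂(0.16) = 0.4230
Sum ≈ 2.6047 → 2.605 bits.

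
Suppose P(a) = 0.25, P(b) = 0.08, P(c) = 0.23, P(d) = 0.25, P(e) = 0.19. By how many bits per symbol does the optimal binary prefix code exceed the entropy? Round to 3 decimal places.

Entropy H = −Σ p log₂ p ≈ 2.2344 bits.
Huffman merges: 2/25+19/100→27/100; 23/100+1/4→12/25; 1/4+27/100→13/25; 12/25+13/25→1. L = 227/100 ≈ 2.2700.
L − H = 2.2700 − 2.2344 = 0.036 bits.

0.036 bits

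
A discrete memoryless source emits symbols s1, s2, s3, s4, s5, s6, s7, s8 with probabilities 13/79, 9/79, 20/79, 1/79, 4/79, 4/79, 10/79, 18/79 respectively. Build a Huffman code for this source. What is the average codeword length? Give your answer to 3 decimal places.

2.696 bits/symbol

Repeatedly combine the two least-probable nodes; the expected code length is the sum of the merged weights.
merge 1/79 + 4/79 → 5/79
merge 4/79 + 5/79 → 9/79
merge 9/79 + 9/79 → 18/79
merge 10/79 + 13/79 → 23/79
merge 18/79 + 18/79 → 36/79
merge 20/79 + 23/79 → 43/79
merge 36/79 + 43/79 → 1
L = 5/79 + 9/79 + 18/79 + 23/79 + 36/79 + 43/79 + 1 = 213/79 ≈ 2.696 bits/symbol.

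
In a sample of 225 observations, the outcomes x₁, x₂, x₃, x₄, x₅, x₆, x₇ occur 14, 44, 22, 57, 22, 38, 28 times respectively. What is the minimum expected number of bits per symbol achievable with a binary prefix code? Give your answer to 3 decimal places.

2.711 bits/symbol

Probabilities are the counts divided by 225.
Repeatedly combine the two least-probable nodes; the expected code length is the sum of the merged weights.
merge 14/225 + 22/225 → 4/25
merge 22/225 + 28/225 → 2/9
merge 4/25 + 38/225 → 74/225
merge 44/225 + 2/9 → 94/225
merge 19/75 + 74/225 → 131/225
merge 94/225 + 131/225 → 1
L = 4/25 + 2/9 + 74/225 + 94/225 + 131/225 + 1 = 122/45 ≈ 2.711 bits/symbol.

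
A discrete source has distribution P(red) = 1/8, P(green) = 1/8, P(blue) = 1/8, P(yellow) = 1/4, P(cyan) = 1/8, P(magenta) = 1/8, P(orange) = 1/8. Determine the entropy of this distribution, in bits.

2.75 bits

Each probability is a power of 1/2, so log₂(1/p) is an integer.
H = Σ p·log₂(1/p) = 1/8·3 + 1/8·3 + 1/8·3 + 1/4·2 + 1/8·3 + 1/8·3 + 1/8·3 = 2.75 bits.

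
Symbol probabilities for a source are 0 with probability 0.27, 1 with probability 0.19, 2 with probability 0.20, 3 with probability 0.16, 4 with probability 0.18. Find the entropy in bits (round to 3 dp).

2.298 bits

H = −Σ pᵢ log₂ pᵢ.
−0.27·log₂(0.27) = 0.5100
−0.19·log₂(0.19) = 0.4552
−0.20·log₂(0.20) = 0.4644
−0.16·log₂(0.16) = 0.4230
−0.18·log₂(0.18) = 0.4453
Sum ≈ 2.2980 → 2.298 bits.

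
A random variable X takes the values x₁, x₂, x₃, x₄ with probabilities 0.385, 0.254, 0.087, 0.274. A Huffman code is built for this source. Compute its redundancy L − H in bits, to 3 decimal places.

0.105 bits

Entropy H = −Σ p log₂ p ≈ 1.8506 bits.
Huffman merges: 87/1000+127/500→341/1000; 137/500+341/1000→123/200; 77/200+123/200→1. L = 489/250 ≈ 1.9560.
L − H = 1.9560 − 1.8506 = 0.105 bits.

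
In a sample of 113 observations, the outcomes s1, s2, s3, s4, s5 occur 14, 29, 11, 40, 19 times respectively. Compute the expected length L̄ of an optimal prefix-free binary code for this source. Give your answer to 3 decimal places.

Probabilities are the counts divided by 113.
Repeatedly combine the two least-probable nodes; the expected code length is the sum of the merged weights.
merge 11/113 + 14/113 → 25/113
merge 19/113 + 25/113 → 44/113
merge 29/113 + 40/113 → 69/113
merge 44/113 + 69/113 → 1
L = 25/113 + 44/113 + 69/113 + 1 = 251/113 ≈ 2.221 bits/symbol.

2.221 bits/symbol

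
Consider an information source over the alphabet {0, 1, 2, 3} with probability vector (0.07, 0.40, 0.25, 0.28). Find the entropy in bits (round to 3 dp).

H = −Σ pᵢ log₂ pᵢ.
−0.07·log₂(0.07) = 0.2686
−0.40·log₂(0.40) = 0.5288
−0.25·log₂(0.25) = 0.5000
−0.28·log₂(0.28) = 0.5142
Sum ≈ 1.8115 → 1.812 bits.

1.812 bits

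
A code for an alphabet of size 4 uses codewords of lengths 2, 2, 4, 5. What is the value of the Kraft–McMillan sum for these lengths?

With common denominator 2^5 = 32: Σ 2^(−ℓᵢ) = 8/32 + 8/32 + 2/32 + 1/32 = 19/32 = 0.59375.

0.59375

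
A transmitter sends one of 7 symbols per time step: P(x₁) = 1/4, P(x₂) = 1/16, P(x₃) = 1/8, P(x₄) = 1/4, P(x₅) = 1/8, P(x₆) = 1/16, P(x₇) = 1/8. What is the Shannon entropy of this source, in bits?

2.625 bits

Each probability is a power of 1/2, so log₂(1/p) is an integer.
H = Σ p·log₂(1/p) = 1/4·2 + 1/16·4 + 1/8·3 + 1/4·2 + 1/8·3 + 1/16·4 + 1/8·3 = 2.625 bits.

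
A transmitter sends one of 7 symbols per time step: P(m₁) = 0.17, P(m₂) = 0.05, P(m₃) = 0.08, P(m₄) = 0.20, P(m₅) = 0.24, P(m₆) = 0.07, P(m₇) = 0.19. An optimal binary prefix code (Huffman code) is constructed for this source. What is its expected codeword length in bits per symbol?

2.68 bits/symbol

Repeatedly combine the two least-probable nodes; the expected code length is the sum of the merged weights.
merge 1/20 + 7/100 → 3/25
merge 2/25 + 3/25 → 1/5
merge 17/100 + 19/100 → 9/25
merge 1/5 + 1/5 → 2/5
merge 6/25 + 9/25 → 3/5
merge 2/5 + 3/5 → 1
L = 3/25 + 1/5 + 9/25 + 2/5 + 3/5 + 1 = 67/25 = 2.68 bits/symbol.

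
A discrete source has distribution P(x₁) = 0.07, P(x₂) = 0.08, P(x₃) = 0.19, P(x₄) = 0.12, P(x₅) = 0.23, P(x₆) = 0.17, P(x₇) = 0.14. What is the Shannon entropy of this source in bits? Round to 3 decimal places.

H = −Σ pᵢ log₂ pᵢ.
−0.07·log₂(0.07) = 0.2686
−0.08·log₂(0.08) = 0.2915
−0.19·log₂(0.19) = 0.4552
−0.12·log₂(0.12) = 0.3671
−0.23·log₂(0.23) = 0.4877
−0.17·log₂(0.17) = 0.4346
−0.14·log₂(0.14) = 0.3971
Sum ≈ 2.7017 → 2.702 bits.

2.702 bits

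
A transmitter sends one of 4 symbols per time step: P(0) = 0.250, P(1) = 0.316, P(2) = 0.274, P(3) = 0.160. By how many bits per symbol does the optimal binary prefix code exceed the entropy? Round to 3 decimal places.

0.040 bits

Entropy H = −Σ p log₂ p ≈ 1.9600 bits.
Huffman merges: 4/25+1/4→41/100; 137/500+79/250→59/100; 41/100+59/100→1. L = 2 ≈ 2.0000.
L − H = 2.0000 − 1.9600 = 0.040 bits.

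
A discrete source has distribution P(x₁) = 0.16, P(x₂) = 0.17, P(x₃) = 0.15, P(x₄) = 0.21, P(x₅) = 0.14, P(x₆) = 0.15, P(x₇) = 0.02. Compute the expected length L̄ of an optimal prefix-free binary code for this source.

2.78 bits/symbol

Repeatedly combine the two least-probable nodes; the expected code length is the sum of the merged weights.
merge 1/50 + 7/50 → 4/25
merge 3/20 + 3/20 → 3/10
merge 4/25 + 4/25 → 8/25
merge 17/100 + 21/100 → 19/50
merge 3/10 + 8/25 → 31/50
merge 19/50 + 31/50 → 1
L = 4/25 + 3/10 + 8/25 + 19/50 + 31/50 + 1 = 139/50 = 2.78 bits/symbol.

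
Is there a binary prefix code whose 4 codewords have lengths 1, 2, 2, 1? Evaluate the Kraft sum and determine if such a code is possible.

With common denominator 2^2 = 4: Σ 2^(−ℓᵢ) = 2/4 + 1/4 + 1/4 + 2/4 = 6/4 = 1.5.
Kraft's inequality requires Σ ≤ 1; here Σ = 1.5 > 1, so no such prefix code exists.

1.5; no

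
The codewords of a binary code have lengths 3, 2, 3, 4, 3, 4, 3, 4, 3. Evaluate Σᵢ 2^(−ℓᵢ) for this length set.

With common denominator 2^4 = 16: Σ 2^(−ℓᵢ) = 2/16 + 4/16 + 2/16 + 1/16 + 2/16 + 1/16 + 2/16 + 1/16 + 2/16 = 17/16 = 1.0625.

1.0625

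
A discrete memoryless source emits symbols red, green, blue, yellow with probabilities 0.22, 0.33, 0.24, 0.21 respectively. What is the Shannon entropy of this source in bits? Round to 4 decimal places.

H = −Σ pᵢ log₂ pᵢ.
−0.22·log₂(0.22) = 0.4806
−0.33·log₂(0.33) = 0.5278
−0.24·log₂(0.24) = 0.4941
−0.21·log₂(0.21) = 0.4728
Sum ≈ 1.9754 → 1.9754 bits.

1.9754 bits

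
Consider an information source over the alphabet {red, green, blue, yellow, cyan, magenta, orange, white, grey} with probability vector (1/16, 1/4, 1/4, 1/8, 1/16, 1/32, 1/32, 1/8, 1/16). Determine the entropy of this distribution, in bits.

2.8125 bits

Each probability is a power of 1/2, so log₂(1/p) is an integer.
H = Σ p·log₂(1/p) = 1/16·4 + 1/4·2 + 1/4·2 + 1/8·3 + 1/16·4 + 1/32·5 + 1/32·5 + 1/8·3 + 1/16·4 = 2.8125 bits.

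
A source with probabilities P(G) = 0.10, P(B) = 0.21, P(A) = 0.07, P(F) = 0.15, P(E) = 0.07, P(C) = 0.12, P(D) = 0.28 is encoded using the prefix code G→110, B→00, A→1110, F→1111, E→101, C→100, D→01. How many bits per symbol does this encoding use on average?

L̄ = Σ pᵢ·ℓᵢ = 0.10·3 + 0.21·2 + 0.07·4 + 0.15·4 + 0.07·3 + 0.12·3 + 0.28·2 = 2.73 bits/symbol.

2.73 bits/symbol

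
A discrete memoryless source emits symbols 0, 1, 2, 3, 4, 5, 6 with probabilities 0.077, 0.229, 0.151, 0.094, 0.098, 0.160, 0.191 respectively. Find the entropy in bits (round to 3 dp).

H = −Σ pᵢ log₂ pᵢ.
−0.077·log₂(0.077) = 0.2848
−0.229·log₂(0.229) = 0.4870
−0.151·log₂(0.151) = 0.4118
−0.094·log₂(0.094) = 0.3207
−0.098·log₂(0.098) = 0.3284
−0.160·log₂(0.160) = 0.4230
−0.191·log₂(0.191) = 0.4562
Sum ≈ 2.7119 → 2.712 bits.

2.712 bits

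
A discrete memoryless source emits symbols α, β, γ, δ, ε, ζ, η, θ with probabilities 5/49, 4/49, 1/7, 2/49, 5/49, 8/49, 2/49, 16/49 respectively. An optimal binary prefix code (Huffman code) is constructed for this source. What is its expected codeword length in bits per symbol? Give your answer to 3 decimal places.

2.755 bits/symbol

Repeatedly combine the two least-probable nodes; the expected code length is the sum of the merged weights.
merge 2/49 + 2/49 → 4/49
merge 4/49 + 4/49 → 8/49
merge 5/49 + 5/49 → 10/49
merge 1/7 + 8/49 → 15/49
merge 8/49 + 10/49 → 18/49
merge 15/49 + 16/49 → 31/49
merge 18/49 + 31/49 → 1
L = 4/49 + 8/49 + 10/49 + 15/49 + 18/49 + 31/49 + 1 = 135/49 ≈ 2.755 bits/symbol.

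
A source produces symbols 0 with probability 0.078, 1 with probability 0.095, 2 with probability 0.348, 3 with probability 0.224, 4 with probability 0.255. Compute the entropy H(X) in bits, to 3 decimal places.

H = −Σ pᵢ log₂ pᵢ.
−0.078·log₂(0.078) = 0.2871
−0.095·log₂(0.095) = 0.3226
−0.348·log₂(0.348) = 0.5299
−0.224·log₂(0.224) = 0.4835
−0.255·log₂(0.255) = 0.5027
Sum ≈ 2.1258 → 2.126 bits.

2.126 bits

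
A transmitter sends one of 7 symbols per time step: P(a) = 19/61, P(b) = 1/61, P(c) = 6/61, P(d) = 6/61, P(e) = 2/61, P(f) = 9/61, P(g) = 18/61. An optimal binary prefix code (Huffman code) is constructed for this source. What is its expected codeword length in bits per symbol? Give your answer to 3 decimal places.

Repeatedly combine the two least-probable nodes; the expected code length is the sum of the merged weights.
merge 1/61 + 2/61 → 3/61
merge 3/61 + 6/61 → 9/61
merge 6/61 + 9/61 → 15/61
merge 9/61 + 15/61 → 24/61
merge 18/61 + 19/61 → 37/61
merge 24/61 + 37/61 → 1
L = 3/61 + 9/61 + 15/61 + 24/61 + 37/61 + 1 = 149/61 ≈ 2.443 bits/symbol.

2.443 bits/symbol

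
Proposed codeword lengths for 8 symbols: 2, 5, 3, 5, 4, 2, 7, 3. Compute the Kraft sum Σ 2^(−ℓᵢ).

0.8828125

With common denominator 2^7 = 128: Σ 2^(−ℓᵢ) = 32/128 + 4/128 + 16/128 + 4/128 + 8/128 + 32/128 + 1/128 + 16/128 = 113/128 = 0.8828125.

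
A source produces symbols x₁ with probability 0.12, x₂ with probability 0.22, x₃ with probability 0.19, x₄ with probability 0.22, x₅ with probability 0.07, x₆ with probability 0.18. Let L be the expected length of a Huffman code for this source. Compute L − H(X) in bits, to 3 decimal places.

Entropy H = −Σ p log₂ p ≈ 2.4973 bits.
Huffman merges: 7/100+3/25→19/100; 9/50+19/100→37/100; 19/100+11/50→41/100; 11/50+37/100→59/100; 41/100+59/100→1. L = 64/25 ≈ 2.5600.
L − H = 2.5600 − 2.4973 = 0.063 bits.

0.063 bits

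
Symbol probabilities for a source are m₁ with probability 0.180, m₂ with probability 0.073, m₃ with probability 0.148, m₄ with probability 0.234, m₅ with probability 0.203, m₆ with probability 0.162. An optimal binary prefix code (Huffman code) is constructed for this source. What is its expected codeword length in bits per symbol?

Repeatedly combine the two least-probable nodes; the expected code length is the sum of the merged weights.
merge 73/1000 + 37/250 → 221/1000
merge 81/500 + 9/50 → 171/500
merge 203/1000 + 221/1000 → 53/125
merge 117/500 + 171/500 → 72/125
merge 53/125 + 72/125 → 1
L = 221/1000 + 171/500 + 53/125 + 72/125 + 1 = 2563/1000 = 2.563 bits/symbol.

2.563 bits/symbol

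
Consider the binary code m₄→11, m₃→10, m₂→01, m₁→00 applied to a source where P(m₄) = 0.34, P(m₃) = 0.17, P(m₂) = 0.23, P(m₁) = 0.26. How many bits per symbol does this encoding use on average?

L̄ = Σ pᵢ·ℓᵢ = 0.34·2 + 0.17·2 + 0.23·2 + 0.26·2 = 2 bits/symbol.

2 bits/symbol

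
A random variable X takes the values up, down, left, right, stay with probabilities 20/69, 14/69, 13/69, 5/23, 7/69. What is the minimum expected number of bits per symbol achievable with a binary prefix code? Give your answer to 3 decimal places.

2.290 bits/symbol

Repeatedly combine the two least-probable nodes; the expected code length is the sum of the merged weights.
merge 7/69 + 13/69 → 20/69
merge 14/69 + 5/23 → 29/69
merge 20/69 + 20/69 → 40/69
merge 29/69 + 40/69 → 1
L = 20/69 + 29/69 + 40/69 + 1 = 158/69 ≈ 2.290 bits/symbol.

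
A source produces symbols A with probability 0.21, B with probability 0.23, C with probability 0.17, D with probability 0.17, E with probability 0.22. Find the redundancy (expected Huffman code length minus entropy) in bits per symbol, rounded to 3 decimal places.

Entropy H = −Σ p log₂ p ≈ 2.3102 bits.
Huffman merges: 17/100+17/100→17/50; 21/100+11/50→43/100; 23/100+17/50→57/100; 43/100+57/100→1. L = 117/50 ≈ 2.3400.
L − H = 2.3400 − 2.3102 = 0.030 bits.

0.030 bits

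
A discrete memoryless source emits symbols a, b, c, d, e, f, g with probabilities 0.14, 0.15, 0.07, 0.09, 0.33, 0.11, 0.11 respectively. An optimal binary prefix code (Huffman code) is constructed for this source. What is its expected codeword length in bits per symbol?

2.67 bits/symbol

Repeatedly combine the two least-probable nodes; the expected code length is the sum of the merged weights.
merge 7/100 + 9/100 → 4/25
merge 11/100 + 11/100 → 11/50
merge 7/50 + 3/20 → 29/100
merge 4/25 + 11/50 → 19/50
merge 29/100 + 33/100 → 31/50
merge 19/50 + 31/50 → 1
L = 4/25 + 11/50 + 29/100 + 19/50 + 31/50 + 1 = 267/100 = 2.67 bits/symbol.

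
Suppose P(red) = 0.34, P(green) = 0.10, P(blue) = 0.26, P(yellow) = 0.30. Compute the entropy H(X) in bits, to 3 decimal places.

1.888 bits

H = −Σ pᵢ log₂ pᵢ.
−0.34·log₂(0.34) = 0.5292
−0.10·log₂(0.10) = 0.3322
−0.26·log₂(0.26) = 0.5053
−0.30·log₂(0.30) = 0.5211
Sum ≈ 1.8877 → 1.888 bits.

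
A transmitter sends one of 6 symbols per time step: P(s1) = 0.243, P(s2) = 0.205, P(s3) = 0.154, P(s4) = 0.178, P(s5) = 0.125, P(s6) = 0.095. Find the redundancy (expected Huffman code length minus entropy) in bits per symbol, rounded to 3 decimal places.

Entropy H = −Σ p log₂ p ≈ 2.5211 bits.
Huffman merges: 19/200+1/8→11/50; 77/500+89/500→83/250; 41/200+11/50→17/40; 243/1000+83/250→23/40; 17/40+23/40→1. L = 319/125 ≈ 2.5520.
L − H = 2.5520 − 2.5211 = 0.031 bits.

0.031 bits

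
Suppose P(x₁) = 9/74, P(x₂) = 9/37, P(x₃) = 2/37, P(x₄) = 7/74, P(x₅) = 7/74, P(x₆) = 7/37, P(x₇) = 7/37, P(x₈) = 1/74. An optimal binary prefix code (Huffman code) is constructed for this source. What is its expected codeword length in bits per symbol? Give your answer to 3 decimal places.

2.797 bits/symbol

Repeatedly combine the two least-probable nodes; the expected code length is the sum of the merged weights.
merge 1/74 + 2/37 → 5/74
merge 5/74 + 7/74 → 6/37
merge 7/74 + 9/74 → 8/37
merge 6/37 + 7/37 → 13/37
merge 7/37 + 8/37 → 15/37
merge 9/37 + 13/37 → 22/37
merge 15/37 + 22/37 → 1
L = 5/74 + 6/37 + 8/37 + 13/37 + 15/37 + 22/37 + 1 = 207/74 ≈ 2.797 bits/symbol.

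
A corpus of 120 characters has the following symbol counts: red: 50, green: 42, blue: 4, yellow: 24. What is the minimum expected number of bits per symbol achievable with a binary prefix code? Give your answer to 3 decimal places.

1.817 bits/symbol

Probabilities are the counts divided by 120.
Repeatedly combine the two least-probable nodes; the expected code length is the sum of the merged weights.
merge 1/30 + 1/5 → 7/30
merge 7/30 + 7/20 → 7/12
merge 5/12 + 7/12 → 1
L = 7/30 + 7/12 + 1 = 109/60 ≈ 1.817 bits/symbol.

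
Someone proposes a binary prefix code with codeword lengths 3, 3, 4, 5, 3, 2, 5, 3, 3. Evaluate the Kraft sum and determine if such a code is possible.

With common denominator 2^5 = 32: Σ 2^(−ℓᵢ) = 4/32 + 4/32 + 2/32 + 1/32 + 4/32 + 8/32 + 1/32 + 4/32 + 4/32 = 32/32 = 1.
Kraft's inequality requires Σ ≤ 1; here Σ = 1 ≤ 1, so such a prefix code exists.

1; yes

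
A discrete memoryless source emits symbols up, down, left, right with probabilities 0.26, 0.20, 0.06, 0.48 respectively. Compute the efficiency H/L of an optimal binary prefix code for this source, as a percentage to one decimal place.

96.7%

Entropy H = −Σ p log₂ p ≈ 1.7215 bits.
Huffman merges: 3/50+1/5→13/50; 13/50+13/50→13/25; 12/25+13/25→1. L = 89/50 ≈ 1.7800.
Efficiency = H/L = 1.7215/1.7800 = 96.7%.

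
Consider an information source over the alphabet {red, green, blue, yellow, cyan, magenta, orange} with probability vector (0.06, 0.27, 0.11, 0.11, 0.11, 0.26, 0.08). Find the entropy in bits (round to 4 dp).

H = −Σ pᵢ log₂ pᵢ.
−0.06·log₂(0.06) = 0.2435
−0.27·log₂(0.27) = 0.5100
−0.11·log₂(0.11) = 0.3503
−0.11·log₂(0.11) = 0.3503
−0.11·log₂(0.11) = 0.3503
−0.26·log₂(0.26) = 0.5053
−0.08·log₂(0.08) = 0.2915
Sum ≈ 2.6012 → 2.6012 bits.

2.6012 bits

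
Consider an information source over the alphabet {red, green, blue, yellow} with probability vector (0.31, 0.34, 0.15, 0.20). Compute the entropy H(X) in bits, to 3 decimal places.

1.928 bits

H = −Σ pᵢ log₂ pᵢ.
−0.31·log₂(0.31) = 0.5238
−0.34·log₂(0.34) = 0.5292
−0.15·log₂(0.15) = 0.4105
−0.20·log₂(0.20) = 0.4644
Sum ≈ 1.9279 → 1.928 bits.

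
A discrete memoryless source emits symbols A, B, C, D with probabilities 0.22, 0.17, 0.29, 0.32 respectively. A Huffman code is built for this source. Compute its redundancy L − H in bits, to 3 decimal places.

0.041 bits

Entropy H = −Σ p log₂ p ≈ 1.9591 bits.
Huffman merges: 17/100+11/50→39/100; 29/100+8/25→61/100; 39/100+61/100→1. L = 2 ≈ 2.0000.
L − H = 2.0000 − 1.9591 = 0.041 bits.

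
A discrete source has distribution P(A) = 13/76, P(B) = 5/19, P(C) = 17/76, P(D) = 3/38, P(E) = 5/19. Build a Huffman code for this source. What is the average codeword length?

2.25 bits/symbol

Repeatedly combine the two least-probable nodes; the expected code length is the sum of the merged weights.
merge 3/38 + 13/76 → 1/4
merge 17/76 + 1/4 → 9/19
merge 5/19 + 5/19 → 10/19
merge 9/19 + 10/19 → 1
L = 1/4 + 9/19 + 10/19 + 1 = 9/4 = 2.25 bits/symbol.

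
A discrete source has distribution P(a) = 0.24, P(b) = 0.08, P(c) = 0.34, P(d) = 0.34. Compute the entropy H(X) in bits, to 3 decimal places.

H = −Σ pᵢ log₂ pᵢ.
−0.24·log₂(0.24) = 0.4941
−0.08·log₂(0.08) = 0.2915
−0.34·log₂(0.34) = 0.5292
−0.34·log₂(0.34) = 0.5292
Sum ≈ 1.8440 → 1.844 bits.

1.844 bits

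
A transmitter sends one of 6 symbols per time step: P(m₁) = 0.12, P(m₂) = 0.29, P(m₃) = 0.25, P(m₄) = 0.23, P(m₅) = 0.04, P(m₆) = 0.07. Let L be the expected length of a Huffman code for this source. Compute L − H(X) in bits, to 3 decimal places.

0.013 bits

Entropy H = −Σ p log₂ p ≈ 2.3269 bits.
Huffman merges: 1/25+7/100→11/100; 11/100+3/25→23/100; 23/100+23/100→23/50; 1/4+29/100→27/50; 23/50+27/50→1. L = 117/50 ≈ 2.3400.
L − H = 2.3400 − 2.3269 = 0.013 bits.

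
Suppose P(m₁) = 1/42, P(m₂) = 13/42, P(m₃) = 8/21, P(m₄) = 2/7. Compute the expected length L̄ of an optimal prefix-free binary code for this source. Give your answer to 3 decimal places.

1.929 bits/symbol

Repeatedly combine the two least-probable nodes; the expected code length is the sum of the merged weights.
merge 1/42 + 2/7 → 13/42
merge 13/42 + 13/42 → 13/21
merge 8/21 + 13/21 → 1
L = 13/42 + 13/21 + 1 = 27/14 ≈ 1.929 bits/symbol.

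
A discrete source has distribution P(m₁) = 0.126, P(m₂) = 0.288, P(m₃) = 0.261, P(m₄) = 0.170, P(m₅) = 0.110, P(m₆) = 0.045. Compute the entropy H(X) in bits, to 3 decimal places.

2.386 bits

H = −Σ pᵢ log₂ pᵢ.
−0.126·log₂(0.126) = 0.3766
−0.288·log₂(0.288) = 0.5172
−0.261·log₂(0.261) = 0.5058
−0.170·log₂(0.170) = 0.4346
−0.110·log₂(0.110) = 0.3503
−0.045·log₂(0.045) = 0.2013
Sum ≈ 2.3857 → 2.386 bits.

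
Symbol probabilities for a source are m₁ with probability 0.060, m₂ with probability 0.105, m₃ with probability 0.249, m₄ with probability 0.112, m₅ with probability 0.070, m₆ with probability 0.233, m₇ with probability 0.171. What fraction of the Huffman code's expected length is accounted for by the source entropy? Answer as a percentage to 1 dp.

Entropy H = −Σ p log₂ p ≈ 2.6321 bits.
Huffman merges: 3/50+7/100→13/100; 21/200+14/125→217/1000; 13/100+171/1000→301/1000; 217/1000+233/1000→9/20; 249/1000+301/1000→11/20; 9/20+11/20→1. L = 331/125 ≈ 2.6480.
Efficiency = H/L = 2.6321/2.6480 = 99.4%.

99.4%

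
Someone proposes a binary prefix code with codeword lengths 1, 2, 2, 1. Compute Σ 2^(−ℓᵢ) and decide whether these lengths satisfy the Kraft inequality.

1.5; no

With common denominator 2^2 = 4: Σ 2^(−ℓᵢ) = 2/4 + 1/4 + 1/4 + 2/4 = 6/4 = 1.5.
Kraft's inequality requires Σ ≤ 1; here Σ = 1.5 > 1, so no such prefix code exists.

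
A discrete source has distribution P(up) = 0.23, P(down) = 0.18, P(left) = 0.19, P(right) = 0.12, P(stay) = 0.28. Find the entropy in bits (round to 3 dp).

2.269 bits

H = −Σ pᵢ log₂ pᵢ.
−0.23·log₂(0.23) = 0.4877
−0.18·log₂(0.18) = 0.4453
−0.19·log₂(0.19) = 0.4552
−0.12·log₂(0.12) = 0.3671
−0.28·log₂(0.28) = 0.5142
Sum ≈ 2.2695 → 2.269 bits.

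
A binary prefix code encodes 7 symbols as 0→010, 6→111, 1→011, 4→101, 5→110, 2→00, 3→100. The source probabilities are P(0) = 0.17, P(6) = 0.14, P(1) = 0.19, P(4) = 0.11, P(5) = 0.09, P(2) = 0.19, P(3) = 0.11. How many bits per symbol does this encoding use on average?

L̄ = Σ pᵢ·ℓᵢ = 0.17·3 + 0.14·3 + 0.19·3 + 0.11·3 + 0.09·3 + 0.19·2 + 0.11·3 = 2.81 bits/symbol.

2.81 bits/symbol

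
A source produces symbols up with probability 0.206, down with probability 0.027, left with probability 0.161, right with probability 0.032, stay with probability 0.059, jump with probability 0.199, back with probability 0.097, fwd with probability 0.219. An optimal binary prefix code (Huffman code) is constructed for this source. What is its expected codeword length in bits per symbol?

2.752 bits/symbol

Repeatedly combine the two least-probable nodes; the expected code length is the sum of the merged weights.
merge 27/1000 + 4/125 → 59/1000
merge 59/1000 + 59/1000 → 59/500
merge 97/1000 + 59/500 → 43/200
merge 161/1000 + 199/1000 → 9/25
merge 103/500 + 43/200 → 421/1000
merge 219/1000 + 9/25 → 579/1000
merge 421/1000 + 579/1000 → 1
L = 59/1000 + 59/500 + 43/200 + 9/25 + 421/1000 + 579/1000 + 1 = 344/125 = 2.752 bits/symbol.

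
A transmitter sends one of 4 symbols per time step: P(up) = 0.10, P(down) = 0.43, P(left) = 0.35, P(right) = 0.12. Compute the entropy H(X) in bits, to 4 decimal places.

H = −Σ pᵢ log₂ pᵢ.
−0.10·log₂(0.10) = 0.3322
−0.43·log₂(0.43) = 0.5236
−0.35·log₂(0.35) = 0.5301
−0.12·log₂(0.12) = 0.3671
Sum ≈ 1.7529 → 1.7529 bits.

1.7529 bits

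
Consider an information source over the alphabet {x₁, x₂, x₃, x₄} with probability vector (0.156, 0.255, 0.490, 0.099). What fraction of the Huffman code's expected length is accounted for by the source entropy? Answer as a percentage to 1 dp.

99.5%

Entropy H = −Σ p log₂ p ≈ 1.7554 bits.
Huffman merges: 99/1000+39/250→51/200; 51/200+51/200→51/100; 49/100+51/100→1. L = 353/200 ≈ 1.7650.
Efficiency = H/L = 1.7554/1.7650 = 99.5%.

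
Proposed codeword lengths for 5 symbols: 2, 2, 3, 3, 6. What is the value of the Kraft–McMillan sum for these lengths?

0.765625

With common denominator 2^6 = 64: Σ 2^(−ℓᵢ) = 16/64 + 16/64 + 8/64 + 8/64 + 1/64 = 49/64 = 0.765625.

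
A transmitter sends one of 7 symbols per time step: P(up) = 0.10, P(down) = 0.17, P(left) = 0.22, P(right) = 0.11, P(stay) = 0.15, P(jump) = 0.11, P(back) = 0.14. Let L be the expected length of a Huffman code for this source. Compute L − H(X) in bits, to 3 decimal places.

Entropy H = −Σ p log₂ p ≈ 2.7556 bits.
Huffman merges: 1/10+11/100→21/100; 11/100+7/50→1/4; 3/20+17/100→8/25; 21/100+11/50→43/100; 1/4+8/25→57/100; 43/100+57/100→1. L = 139/50 ≈ 2.7800.
L − H = 2.7800 − 2.7556 = 0.024 bits.

0.024 bits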